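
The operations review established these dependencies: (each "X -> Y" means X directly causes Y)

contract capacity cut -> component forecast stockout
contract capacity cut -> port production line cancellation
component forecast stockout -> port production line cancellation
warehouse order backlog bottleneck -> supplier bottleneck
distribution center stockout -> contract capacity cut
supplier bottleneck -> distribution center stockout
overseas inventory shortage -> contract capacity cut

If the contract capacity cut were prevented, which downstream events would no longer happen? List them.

Downstream of the contract capacity cut: the component forecast stockout, the port production line cancellation.

the component forecast stockout, the port production line cancellation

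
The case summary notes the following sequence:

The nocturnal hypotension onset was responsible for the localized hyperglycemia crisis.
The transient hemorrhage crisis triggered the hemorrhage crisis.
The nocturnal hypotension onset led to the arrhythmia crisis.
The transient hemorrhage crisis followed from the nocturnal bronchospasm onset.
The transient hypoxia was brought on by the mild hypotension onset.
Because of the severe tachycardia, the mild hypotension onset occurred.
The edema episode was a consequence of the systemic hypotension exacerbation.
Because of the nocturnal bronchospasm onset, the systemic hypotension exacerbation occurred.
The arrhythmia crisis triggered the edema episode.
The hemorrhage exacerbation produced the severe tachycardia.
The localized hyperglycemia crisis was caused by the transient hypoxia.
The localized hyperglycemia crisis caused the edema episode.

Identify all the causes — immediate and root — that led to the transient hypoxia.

Immediate cause of the transient hypoxia: the mild hypotension onset.
Further upstream: the hemorrhage exacerbation, the severe tachycardia.

the hemorrhage exacerbation, the mild hypotension onset, the severe tachycardia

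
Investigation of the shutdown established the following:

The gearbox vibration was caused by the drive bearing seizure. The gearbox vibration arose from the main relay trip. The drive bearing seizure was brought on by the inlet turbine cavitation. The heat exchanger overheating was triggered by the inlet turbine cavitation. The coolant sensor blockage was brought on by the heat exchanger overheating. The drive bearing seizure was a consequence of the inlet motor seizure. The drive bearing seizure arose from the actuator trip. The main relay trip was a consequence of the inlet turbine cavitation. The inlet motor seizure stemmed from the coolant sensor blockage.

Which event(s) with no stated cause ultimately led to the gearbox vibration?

the actuator trip, the inlet turbine cavitation

Tracing upstream from the gearbox vibration: the gearbox vibration ← the drive bearing seizure ← the actuator trip.
A separate upstream branch: the gearbox vibration ← the main relay trip ← the inlet turbine cavitation.
Each of those chain origins has no stated cause.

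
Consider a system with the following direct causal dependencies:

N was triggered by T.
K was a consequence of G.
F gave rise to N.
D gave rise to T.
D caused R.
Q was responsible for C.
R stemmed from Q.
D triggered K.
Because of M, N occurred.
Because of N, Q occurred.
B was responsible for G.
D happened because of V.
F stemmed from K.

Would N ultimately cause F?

No

N leads to Q, C, R; F is not among them.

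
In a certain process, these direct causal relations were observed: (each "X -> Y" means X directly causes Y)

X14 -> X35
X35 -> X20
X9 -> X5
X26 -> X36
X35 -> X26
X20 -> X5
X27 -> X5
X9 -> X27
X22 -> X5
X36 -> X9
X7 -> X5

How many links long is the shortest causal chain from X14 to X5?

3

Shortest chain: X14 → X35 → X20 → X5.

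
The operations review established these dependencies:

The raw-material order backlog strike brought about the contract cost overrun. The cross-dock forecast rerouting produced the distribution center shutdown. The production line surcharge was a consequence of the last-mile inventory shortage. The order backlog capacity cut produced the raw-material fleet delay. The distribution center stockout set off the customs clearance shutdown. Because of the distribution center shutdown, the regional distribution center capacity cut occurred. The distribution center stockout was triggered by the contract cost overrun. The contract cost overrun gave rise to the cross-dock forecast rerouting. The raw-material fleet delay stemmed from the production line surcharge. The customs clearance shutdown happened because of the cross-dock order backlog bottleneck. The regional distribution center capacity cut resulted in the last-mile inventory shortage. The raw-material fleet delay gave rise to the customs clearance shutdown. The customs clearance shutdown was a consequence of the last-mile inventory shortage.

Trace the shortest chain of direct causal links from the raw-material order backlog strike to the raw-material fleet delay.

the raw-material order backlog strike → the contract cost overrun
the contract cost overrun → the cross-dock forecast rerouting
the cross-dock forecast rerouting → the distribution center shutdown
the distribution center shutdown → the regional distribution center capacity cut
the regional distribution center capacity cut → the last-mile inventory shortage
the last-mile inventory shortage → the production line surcharge
the production line surcharge → the raw-material fleet delay
Length: 7 steps.

the raw-material order backlog strike → the contract cost overrun → the cross-dock forecast rerouting → the distribution center shutdown → the regional distribution center capacity cut → the last-mile inventory shortage → the production line surcharge → the raw-material fleet delay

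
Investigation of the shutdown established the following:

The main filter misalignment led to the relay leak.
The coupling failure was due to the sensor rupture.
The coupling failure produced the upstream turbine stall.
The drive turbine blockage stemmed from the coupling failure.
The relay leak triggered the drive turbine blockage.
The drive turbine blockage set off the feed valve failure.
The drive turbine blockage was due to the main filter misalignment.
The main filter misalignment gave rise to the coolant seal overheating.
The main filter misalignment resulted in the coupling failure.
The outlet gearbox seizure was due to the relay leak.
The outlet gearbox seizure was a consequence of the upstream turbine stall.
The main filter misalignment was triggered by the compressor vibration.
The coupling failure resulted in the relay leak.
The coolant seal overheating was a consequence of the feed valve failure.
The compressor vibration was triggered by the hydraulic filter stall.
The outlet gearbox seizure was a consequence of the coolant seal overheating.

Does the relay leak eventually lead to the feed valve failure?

Yes

There is a causal chain: the relay leak → the drive turbine blockage → the feed valve failure.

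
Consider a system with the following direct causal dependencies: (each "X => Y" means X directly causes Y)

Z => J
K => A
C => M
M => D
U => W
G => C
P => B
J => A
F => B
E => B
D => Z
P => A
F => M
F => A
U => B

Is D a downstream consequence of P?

No

P leads to B, A; D is not among them.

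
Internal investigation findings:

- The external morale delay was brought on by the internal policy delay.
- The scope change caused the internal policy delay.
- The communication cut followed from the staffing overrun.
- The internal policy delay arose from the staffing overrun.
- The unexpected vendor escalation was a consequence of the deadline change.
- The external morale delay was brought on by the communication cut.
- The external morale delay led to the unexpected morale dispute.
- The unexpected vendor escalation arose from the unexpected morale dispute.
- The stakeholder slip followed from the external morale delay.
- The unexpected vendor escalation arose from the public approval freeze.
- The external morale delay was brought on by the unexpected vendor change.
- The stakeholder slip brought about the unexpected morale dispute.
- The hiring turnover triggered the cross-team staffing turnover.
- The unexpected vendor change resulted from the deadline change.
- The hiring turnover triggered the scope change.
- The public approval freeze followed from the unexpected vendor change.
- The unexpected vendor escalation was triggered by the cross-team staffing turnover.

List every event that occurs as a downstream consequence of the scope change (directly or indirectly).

the external morale delay, the internal policy delay, the stakeholder slip, the unexpected morale dispute, the unexpected vendor escalation

Direct effects: the internal policy delay.
2 steps out: the external morale delay.
3 steps out: the stakeholder slip, the unexpected morale dispute.
4 steps out: the unexpected vendor escalation.
Not reachable from it: the deadline change, the staffing overrun, the unexpected vendor change, the hiring turnover, the cross-team staffing turnover, the communication cut, the public approval freeze.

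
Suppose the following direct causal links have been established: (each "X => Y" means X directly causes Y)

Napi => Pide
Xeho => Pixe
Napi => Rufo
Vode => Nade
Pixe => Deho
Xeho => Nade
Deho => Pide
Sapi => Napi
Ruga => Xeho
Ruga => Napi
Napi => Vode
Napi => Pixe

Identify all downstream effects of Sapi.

Direct effects: Napi.
2 steps out: Rufo, Pixe, Vode, Pide.
3 steps out: Deho, Nade.
Not reachable from it: Ruga, Xeho.

Deho, Nade, Napi, Pide, Pixe, Rufo, Vode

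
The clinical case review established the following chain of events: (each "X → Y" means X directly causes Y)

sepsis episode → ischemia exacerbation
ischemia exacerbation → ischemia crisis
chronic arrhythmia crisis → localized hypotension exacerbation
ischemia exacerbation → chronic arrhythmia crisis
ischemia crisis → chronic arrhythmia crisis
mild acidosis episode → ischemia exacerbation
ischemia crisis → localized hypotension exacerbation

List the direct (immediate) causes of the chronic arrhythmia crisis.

Upstream contributors include the mild acidosis episode, the sepsis episode, but only the ischemia crisis, the ischemia exacerbation feed directly into the chronic arrhythmia crisis.

the ischemia crisis, the ischemia exacerbation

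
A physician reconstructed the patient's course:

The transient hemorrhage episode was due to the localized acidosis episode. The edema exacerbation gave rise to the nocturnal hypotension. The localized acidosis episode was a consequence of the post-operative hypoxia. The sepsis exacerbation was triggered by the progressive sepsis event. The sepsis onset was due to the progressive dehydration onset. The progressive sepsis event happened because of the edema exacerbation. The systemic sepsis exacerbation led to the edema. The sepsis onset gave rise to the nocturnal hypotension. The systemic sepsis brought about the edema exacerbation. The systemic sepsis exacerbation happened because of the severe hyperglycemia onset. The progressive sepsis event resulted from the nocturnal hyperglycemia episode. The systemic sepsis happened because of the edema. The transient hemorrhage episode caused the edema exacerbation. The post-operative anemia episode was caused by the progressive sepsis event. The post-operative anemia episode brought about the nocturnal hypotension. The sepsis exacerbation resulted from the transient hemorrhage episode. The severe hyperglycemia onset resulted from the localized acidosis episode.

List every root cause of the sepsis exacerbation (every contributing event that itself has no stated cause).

the nocturnal hyperglycemia episode, the post-operative hypoxia

Tracing upstream from the sepsis exacerbation: the sepsis exacerbation ← the transient hemorrhage episode ← the localized acidosis episode ← the post-operative hypoxia.
A separate upstream branch: the sepsis exacerbation ← the progressive sepsis event ← the nocturnal hyperglycemia episode.
Each of those chain origins has no stated cause.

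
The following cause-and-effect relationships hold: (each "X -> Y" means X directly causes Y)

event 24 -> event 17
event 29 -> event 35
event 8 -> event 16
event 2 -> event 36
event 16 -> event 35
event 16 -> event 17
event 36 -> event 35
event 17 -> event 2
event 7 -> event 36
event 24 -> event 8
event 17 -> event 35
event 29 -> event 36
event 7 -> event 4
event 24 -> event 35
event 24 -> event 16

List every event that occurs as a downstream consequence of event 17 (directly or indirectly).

Direct effects: event 2, event 35.
2 steps out: event 36.
Not reachable from it: event 7, event 24, event 8, event 16, event 4, event 29.

event 2, event 35, event 36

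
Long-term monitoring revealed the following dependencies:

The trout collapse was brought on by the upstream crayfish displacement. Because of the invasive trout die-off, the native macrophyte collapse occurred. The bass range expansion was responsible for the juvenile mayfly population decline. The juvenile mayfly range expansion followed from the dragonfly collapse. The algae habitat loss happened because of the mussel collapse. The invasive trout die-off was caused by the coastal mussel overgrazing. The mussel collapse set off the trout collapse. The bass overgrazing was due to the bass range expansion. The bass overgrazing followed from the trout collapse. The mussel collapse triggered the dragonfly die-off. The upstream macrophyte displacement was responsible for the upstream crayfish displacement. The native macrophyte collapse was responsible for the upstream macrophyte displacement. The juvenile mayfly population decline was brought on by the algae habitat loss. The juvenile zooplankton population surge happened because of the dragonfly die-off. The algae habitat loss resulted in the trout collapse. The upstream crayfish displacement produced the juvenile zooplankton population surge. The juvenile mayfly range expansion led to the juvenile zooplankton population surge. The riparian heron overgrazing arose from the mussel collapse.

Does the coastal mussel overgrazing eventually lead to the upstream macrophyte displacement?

There is a causal chain: the coastal mussel overgrazing → the invasive trout die-off → the native macrophyte collapse → the upstream macrophyte displacement.

Yes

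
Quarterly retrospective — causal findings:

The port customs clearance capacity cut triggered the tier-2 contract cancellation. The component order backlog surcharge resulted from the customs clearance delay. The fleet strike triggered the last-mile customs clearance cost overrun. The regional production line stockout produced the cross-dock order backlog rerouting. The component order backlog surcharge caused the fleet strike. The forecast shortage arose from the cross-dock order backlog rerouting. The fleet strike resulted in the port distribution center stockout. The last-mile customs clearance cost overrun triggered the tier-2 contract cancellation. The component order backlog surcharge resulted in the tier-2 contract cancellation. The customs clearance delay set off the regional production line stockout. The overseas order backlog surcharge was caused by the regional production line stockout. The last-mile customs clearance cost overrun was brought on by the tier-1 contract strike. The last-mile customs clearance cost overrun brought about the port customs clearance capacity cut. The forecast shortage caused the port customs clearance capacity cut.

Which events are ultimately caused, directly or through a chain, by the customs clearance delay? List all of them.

Direct effects: the regional production line stockout, the component order backlog surcharge.
2 steps out: the overseas order backlog surcharge, the fleet strike, the cross-dock order backlog rerouting, the tier-2 contract cancellation.
3 steps out: the last-mile customs clearance cost overrun, the port distribution center stockout, the forecast shortage.
4 steps out: the port customs clearance capacity cut.
Not reachable from it: the tier-1 contract strike.

the component order backlog surcharge, the cross-dock order backlog rerouting, the fleet strike, the forecast shortage, the last-mile customs clearance cost overrun, the overseas order backlog surcharge, the port customs clearance capacity cut, the port distribution center stockout, the regional production line stockout, the tier-2 contract cancellation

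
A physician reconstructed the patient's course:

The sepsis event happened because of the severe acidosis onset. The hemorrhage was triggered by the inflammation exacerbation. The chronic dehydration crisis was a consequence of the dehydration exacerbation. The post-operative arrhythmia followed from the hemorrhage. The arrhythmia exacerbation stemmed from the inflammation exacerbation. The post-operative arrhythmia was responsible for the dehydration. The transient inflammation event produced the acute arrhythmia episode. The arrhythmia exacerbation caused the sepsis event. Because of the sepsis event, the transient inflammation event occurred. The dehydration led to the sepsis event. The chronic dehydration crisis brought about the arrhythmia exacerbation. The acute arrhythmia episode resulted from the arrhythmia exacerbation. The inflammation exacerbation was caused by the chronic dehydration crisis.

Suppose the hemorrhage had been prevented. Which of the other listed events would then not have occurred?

Downstream of the hemorrhage: the post-operative arrhythmia, the dehydration, the sepsis event, the transient inflammation event, the acute arrhythmia episode.
Of those, still caused via another path: the sepsis event, the transient inflammation event, the acute arrhythmia episode.
The remainder have no surviving cause.

the dehydration, the post-operative arrhythmia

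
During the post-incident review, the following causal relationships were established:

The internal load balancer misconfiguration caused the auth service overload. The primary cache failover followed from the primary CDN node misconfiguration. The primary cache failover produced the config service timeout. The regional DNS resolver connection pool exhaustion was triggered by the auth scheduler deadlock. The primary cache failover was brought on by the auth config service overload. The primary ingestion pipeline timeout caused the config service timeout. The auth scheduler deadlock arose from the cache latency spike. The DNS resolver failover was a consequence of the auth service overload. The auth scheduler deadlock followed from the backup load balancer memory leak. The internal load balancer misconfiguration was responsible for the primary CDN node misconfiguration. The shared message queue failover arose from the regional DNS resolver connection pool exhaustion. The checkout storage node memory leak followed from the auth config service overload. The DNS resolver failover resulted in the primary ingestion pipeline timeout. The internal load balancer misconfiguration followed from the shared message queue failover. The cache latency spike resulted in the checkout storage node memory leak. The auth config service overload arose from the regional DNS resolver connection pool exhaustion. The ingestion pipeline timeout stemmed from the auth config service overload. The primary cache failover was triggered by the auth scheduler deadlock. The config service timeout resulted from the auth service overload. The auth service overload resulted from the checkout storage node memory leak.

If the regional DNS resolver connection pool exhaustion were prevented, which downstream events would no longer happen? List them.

the auth config service overload, the ingestion pipeline timeout, the internal load balancer misconfiguration, the primary CDN node misconfiguration, the shared message queue failover

Downstream of the regional DNS resolver connection pool exhaustion: the auth config service overload, the ingestion pipeline timeout, the shared message queue failover, the internal load balancer misconfiguration, the checkout storage node memory leak, the auth service overload, the DNS resolver failover, the primary ingestion pipeline timeout, the primary CDN node misconfiguration, the primary cache failover, the config service timeout.
Of those, still caused via another path: the checkout storage node memory leak, the auth service overload, the DNS resolver failover, the primary ingestion pipeline timeout, the primary cache failover, the config service timeout.
The remainder have no surviving cause.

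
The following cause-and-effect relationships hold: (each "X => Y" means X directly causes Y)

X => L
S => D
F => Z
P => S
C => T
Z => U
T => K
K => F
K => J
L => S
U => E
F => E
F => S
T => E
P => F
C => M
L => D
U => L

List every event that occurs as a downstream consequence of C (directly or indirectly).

Direct effects: T, M.
2 steps out: K, E.
3 steps out: F, J.
4 steps out: Z, S.
5 steps out: U, D.
6 steps out: L.
Not reachable from it: P, X.

D, E, F, J, K, L, M, S, T, U, Z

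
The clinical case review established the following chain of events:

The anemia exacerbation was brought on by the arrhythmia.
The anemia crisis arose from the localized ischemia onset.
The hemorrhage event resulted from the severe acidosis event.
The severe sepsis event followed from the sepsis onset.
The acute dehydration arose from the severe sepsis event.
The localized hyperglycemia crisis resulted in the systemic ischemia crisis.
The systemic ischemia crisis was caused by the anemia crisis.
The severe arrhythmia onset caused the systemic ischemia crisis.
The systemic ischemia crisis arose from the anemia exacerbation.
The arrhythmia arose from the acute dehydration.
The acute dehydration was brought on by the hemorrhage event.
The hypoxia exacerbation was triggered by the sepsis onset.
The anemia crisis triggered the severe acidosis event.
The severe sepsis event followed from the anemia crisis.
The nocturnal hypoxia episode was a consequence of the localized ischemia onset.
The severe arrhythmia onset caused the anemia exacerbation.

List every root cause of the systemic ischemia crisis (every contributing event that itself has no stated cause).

the localized hyperglycemia crisis, the localized ischemia onset, the sepsis onset, the severe arrhythmia onset

Tracing upstream from the systemic ischemia crisis: the systemic ischemia crisis ← the anemia crisis ← the localized ischemia onset.
A separate upstream branch: the systemic ischemia crisis ← the localized hyperglycemia crisis.
A separate upstream branch: the systemic ischemia crisis ← the anemia exacerbation ← the arrhythmia ← the acute dehydration ← the severe sepsis event ← the sepsis onset.
A separate upstream branch: the systemic ischemia crisis ← the severe arrhythmia onset.
Each of those chain origins has no stated cause.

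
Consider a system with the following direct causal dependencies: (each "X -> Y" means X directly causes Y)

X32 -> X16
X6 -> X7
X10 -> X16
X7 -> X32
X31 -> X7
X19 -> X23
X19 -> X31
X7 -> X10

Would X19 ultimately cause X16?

There is a causal chain: X19 → X31 → X7 → X32 → X16.

Yes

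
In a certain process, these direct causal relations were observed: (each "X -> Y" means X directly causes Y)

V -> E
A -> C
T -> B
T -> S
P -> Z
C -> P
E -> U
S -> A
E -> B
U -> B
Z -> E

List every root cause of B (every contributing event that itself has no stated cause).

Tracing upstream from B: B ← T.
A separate upstream branch: B ← E ← V.
Each of those chain origins has no stated cause.

T, V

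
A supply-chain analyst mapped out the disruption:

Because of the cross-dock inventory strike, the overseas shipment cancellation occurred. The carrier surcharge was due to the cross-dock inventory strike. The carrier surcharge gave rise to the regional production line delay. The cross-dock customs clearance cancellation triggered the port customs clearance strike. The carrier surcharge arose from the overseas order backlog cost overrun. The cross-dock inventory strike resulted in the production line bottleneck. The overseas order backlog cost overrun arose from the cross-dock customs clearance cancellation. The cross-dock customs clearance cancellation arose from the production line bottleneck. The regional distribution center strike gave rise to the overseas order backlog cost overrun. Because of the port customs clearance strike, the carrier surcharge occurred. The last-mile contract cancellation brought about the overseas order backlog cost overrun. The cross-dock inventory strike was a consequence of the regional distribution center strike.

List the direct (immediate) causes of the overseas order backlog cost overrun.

Upstream contributors include the cross-dock inventory strike, the production line bottleneck, but only the cross-dock customs clearance cancellation, the last-mile contract cancellation, the regional distribution center strike feed directly into the overseas order backlog cost overrun.

the cross-dock customs clearance cancellation, the last-mile contract cancellation, the regional distribution center strike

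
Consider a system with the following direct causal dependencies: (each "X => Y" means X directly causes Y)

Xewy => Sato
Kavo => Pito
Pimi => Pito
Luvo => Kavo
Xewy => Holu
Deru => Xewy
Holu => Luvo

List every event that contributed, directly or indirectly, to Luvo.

Immediate cause of Luvo: Holu.
Further upstream: Deru, Xewy.

Deru, Holu, Xewy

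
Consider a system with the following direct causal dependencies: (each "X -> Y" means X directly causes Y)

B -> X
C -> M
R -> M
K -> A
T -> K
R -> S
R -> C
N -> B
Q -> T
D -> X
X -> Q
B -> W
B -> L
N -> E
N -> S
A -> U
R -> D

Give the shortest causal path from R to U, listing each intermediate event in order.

R → D
D → X
X → Q
Q → T
T → K
K → A
A → U
Length: 7 steps.

R → D → X → Q → T → K → A → U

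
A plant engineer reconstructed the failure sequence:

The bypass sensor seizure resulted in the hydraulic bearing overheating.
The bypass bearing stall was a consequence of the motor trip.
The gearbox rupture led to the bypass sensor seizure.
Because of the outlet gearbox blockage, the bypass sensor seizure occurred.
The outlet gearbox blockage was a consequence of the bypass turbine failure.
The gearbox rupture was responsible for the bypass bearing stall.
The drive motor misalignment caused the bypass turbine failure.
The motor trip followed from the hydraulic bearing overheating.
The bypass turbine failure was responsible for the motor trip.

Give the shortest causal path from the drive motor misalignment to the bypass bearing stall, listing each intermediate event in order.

the drive motor misalignment → the bypass turbine failure → the motor trip → the bypass bearing stall

the drive motor misalignment → the bypass turbine failure
the bypass turbine failure → the motor trip
the motor trip → the bypass bearing stall
Length: 3 steps.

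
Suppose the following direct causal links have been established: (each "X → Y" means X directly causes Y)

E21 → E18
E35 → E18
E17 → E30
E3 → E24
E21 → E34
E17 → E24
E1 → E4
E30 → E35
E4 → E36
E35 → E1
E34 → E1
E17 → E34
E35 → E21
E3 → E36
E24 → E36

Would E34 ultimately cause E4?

Yes

There is a causal chain: E34 → E1 → E4.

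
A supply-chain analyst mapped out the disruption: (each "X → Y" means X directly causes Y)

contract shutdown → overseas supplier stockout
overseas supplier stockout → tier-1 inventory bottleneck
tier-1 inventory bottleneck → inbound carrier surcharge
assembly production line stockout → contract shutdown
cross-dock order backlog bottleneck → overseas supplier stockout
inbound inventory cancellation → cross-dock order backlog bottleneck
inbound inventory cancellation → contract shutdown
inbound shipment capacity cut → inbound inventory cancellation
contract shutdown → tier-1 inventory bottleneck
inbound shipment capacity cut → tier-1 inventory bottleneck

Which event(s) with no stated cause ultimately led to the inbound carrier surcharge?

the assembly production line stockout, the inbound shipment capacity cut

Tracing upstream from the inbound carrier surcharge: the inbound carrier surcharge ← the tier-1 inventory bottleneck ← the inbound shipment capacity cut.
A separate upstream branch: the inbound carrier surcharge ← the tier-1 inventory bottleneck ← the contract shutdown ← the assembly production line stockout.
Each of those chain origins has no stated cause.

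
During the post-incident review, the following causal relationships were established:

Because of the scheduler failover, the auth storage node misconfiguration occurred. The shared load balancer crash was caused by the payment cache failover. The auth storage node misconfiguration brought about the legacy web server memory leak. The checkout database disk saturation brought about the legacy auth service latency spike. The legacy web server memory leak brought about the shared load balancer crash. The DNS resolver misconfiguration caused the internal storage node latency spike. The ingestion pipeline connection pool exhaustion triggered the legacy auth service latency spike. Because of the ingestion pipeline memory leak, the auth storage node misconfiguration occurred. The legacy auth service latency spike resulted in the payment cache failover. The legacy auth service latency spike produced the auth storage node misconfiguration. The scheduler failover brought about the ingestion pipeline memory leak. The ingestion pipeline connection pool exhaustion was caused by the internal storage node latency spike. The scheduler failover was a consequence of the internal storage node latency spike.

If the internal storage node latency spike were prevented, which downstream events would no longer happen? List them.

Downstream of the internal storage node latency spike: the scheduler failover, the ingestion pipeline memory leak, the ingestion pipeline connection pool exhaustion, the legacy auth service latency spike, the auth storage node misconfiguration, the legacy web server memory leak, the payment cache failover, the shared load balancer crash.
Of those, still caused via another path: the legacy auth service latency spike, the auth storage node misconfiguration, the legacy web server memory leak, the payment cache failover, the shared load balancer crash.
The remainder have no surviving cause.

the ingestion pipeline connection pool exhaustion, the ingestion pipeline memory leak, the scheduler failover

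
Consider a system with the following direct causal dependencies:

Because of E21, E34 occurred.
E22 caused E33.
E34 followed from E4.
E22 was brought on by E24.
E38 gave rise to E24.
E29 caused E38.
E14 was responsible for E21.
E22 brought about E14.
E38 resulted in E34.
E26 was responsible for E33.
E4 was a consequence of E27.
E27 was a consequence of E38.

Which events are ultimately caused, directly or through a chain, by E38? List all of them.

Direct effects: E27, E24, E34.
2 steps out: E22, E4.
3 steps out: E14, E33.
4 steps out: E21.
Not reachable from it: E29, E26.

E14, E21, E22, E24, E27, E33, E34, E4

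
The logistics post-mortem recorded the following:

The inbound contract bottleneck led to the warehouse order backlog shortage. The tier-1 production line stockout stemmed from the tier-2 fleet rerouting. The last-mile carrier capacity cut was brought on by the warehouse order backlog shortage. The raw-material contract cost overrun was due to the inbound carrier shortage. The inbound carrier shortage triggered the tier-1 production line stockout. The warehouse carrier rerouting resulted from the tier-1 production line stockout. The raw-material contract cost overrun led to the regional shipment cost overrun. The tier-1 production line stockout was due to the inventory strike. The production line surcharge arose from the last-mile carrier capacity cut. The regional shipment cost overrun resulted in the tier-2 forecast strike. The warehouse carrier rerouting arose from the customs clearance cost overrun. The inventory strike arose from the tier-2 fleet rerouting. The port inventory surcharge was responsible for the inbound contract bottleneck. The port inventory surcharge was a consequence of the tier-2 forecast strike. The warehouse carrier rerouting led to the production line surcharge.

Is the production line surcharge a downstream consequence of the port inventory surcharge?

There is a causal chain: the port inventory surcharge → the inbound contract bottleneck → the warehouse order backlog shortage → the last-mile carrier capacity cut → the production line surcharge.

Yes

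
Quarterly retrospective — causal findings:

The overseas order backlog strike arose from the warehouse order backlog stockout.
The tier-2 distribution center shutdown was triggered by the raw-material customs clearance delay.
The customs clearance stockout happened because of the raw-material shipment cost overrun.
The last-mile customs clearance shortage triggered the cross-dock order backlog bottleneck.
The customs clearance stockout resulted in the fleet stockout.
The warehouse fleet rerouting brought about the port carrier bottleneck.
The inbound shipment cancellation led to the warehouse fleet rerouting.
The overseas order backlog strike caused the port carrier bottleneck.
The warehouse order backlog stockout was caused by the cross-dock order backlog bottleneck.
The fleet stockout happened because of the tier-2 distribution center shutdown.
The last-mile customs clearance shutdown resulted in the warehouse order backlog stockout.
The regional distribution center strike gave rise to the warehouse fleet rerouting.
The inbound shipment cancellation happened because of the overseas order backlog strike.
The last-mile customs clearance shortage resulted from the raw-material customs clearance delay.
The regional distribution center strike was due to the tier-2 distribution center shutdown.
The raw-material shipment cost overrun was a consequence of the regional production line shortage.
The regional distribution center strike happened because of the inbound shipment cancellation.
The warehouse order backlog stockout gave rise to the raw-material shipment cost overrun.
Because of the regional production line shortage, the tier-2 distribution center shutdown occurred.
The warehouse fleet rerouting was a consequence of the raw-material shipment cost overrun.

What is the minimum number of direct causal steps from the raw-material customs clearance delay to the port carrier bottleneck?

Shortest chain: the raw-material customs clearance delay → the tier-2 distribution center shutdown → the regional distribution center strike → the warehouse fleet rerouting → the port carrier bottleneck.

4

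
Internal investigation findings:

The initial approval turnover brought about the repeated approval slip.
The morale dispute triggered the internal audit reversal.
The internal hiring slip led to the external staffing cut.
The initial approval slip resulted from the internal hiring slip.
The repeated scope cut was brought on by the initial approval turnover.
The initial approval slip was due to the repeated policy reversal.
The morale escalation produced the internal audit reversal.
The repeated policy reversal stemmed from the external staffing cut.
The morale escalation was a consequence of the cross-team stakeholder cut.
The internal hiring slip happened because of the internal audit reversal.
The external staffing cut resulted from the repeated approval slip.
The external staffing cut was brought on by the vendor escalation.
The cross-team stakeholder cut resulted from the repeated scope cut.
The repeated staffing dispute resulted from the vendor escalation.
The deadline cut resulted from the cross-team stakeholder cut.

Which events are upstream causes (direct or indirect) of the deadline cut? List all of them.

the cross-team stakeholder cut, the initial approval turnover, the repeated scope cut

Immediate cause of the deadline cut: the cross-team stakeholder cut.
Further upstream: the initial approval turnover, the repeated scope cut.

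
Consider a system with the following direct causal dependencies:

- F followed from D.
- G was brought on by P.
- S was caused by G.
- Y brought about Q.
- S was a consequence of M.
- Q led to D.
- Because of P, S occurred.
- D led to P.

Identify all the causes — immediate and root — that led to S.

D, G, M, P, Q, Y

Immediate causes of S: M, P, G.
Further upstream: Y, Q, D.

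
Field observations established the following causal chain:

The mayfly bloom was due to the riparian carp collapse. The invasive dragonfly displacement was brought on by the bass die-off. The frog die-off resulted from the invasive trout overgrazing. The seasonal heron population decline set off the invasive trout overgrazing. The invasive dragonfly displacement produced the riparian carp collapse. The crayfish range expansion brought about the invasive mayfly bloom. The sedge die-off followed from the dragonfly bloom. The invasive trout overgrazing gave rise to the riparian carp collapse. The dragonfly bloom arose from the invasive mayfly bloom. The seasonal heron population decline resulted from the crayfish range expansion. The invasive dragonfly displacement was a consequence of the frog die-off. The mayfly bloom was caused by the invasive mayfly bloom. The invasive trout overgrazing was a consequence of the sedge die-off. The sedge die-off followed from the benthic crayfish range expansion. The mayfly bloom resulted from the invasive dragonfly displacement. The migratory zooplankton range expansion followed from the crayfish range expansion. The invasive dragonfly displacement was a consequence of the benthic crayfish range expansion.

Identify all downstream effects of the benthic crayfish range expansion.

the frog die-off, the invasive dragonfly displacement, the invasive trout overgrazing, the mayfly bloom, the riparian carp collapse, the sedge die-off

Direct effects: the sedge die-off, the invasive dragonfly displacement.
2 steps out: the invasive trout overgrazing, the riparian carp collapse, the mayfly bloom.
3 steps out: the frog die-off.
Not reachable from it: the crayfish range expansion, the seasonal heron population decline, the invasive mayfly bloom, the dragonfly bloom, the migratory zooplankton range expansion, the bass die-off.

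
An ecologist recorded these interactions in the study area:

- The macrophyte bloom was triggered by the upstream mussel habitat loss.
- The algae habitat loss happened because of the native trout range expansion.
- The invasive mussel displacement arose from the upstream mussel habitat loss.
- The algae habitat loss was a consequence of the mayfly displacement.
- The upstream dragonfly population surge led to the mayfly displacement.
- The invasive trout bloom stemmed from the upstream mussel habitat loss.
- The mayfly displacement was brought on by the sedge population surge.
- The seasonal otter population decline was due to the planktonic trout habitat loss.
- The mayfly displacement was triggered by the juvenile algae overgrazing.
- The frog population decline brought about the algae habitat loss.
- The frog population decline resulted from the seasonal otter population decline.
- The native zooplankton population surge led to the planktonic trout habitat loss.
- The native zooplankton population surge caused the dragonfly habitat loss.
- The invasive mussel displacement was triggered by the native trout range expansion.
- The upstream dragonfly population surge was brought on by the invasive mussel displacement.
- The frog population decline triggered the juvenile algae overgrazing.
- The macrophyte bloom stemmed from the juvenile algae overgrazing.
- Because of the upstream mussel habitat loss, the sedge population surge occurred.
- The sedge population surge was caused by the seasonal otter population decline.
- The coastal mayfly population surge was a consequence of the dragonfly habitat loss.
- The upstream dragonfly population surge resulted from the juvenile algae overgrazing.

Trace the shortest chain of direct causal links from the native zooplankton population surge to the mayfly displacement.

the native zooplankton population surge → the planktonic trout habitat loss → the seasonal otter population decline → the sedge population surge → the mayfly displacement

the native zooplankton population surge → the planktonic trout habitat loss
the planktonic trout habitat loss → the seasonal otter population decline
the seasonal otter population decline → the sedge population surge
the sedge population surge → the mayfly displacement
Length: 4 steps.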